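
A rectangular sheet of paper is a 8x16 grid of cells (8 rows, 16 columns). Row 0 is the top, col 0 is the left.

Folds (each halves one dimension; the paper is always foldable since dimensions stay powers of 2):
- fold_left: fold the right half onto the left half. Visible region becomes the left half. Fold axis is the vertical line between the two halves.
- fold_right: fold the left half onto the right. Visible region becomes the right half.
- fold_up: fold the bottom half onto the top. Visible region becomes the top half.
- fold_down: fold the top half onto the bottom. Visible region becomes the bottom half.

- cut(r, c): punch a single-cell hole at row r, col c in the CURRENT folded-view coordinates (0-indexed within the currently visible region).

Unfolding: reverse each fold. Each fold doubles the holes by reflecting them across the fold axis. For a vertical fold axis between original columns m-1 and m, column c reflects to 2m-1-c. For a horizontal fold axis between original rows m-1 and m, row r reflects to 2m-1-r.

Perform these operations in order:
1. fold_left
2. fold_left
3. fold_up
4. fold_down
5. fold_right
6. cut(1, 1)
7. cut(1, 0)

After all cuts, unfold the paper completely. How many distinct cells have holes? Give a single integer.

Op 1 fold_left: fold axis v@8; visible region now rows[0,8) x cols[0,8) = 8x8
Op 2 fold_left: fold axis v@4; visible region now rows[0,8) x cols[0,4) = 8x4
Op 3 fold_up: fold axis h@4; visible region now rows[0,4) x cols[0,4) = 4x4
Op 4 fold_down: fold axis h@2; visible region now rows[2,4) x cols[0,4) = 2x4
Op 5 fold_right: fold axis v@2; visible region now rows[2,4) x cols[2,4) = 2x2
Op 6 cut(1, 1): punch at orig (3,3); cuts so far [(3, 3)]; region rows[2,4) x cols[2,4) = 2x2
Op 7 cut(1, 0): punch at orig (3,2); cuts so far [(3, 2), (3, 3)]; region rows[2,4) x cols[2,4) = 2x2
Unfold 1 (reflect across v@2): 4 holes -> [(3, 0), (3, 1), (3, 2), (3, 3)]
Unfold 2 (reflect across h@2): 8 holes -> [(0, 0), (0, 1), (0, 2), (0, 3), (3, 0), (3, 1), (3, 2), (3, 3)]
Unfold 3 (reflect across h@4): 16 holes -> [(0, 0), (0, 1), (0, 2), (0, 3), (3, 0), (3, 1), (3, 2), (3, 3), (4, 0), (4, 1), (4, 2), (4, 3), (7, 0), (7, 1), (7, 2), (7, 3)]
Unfold 4 (reflect across v@4): 32 holes -> [(0, 0), (0, 1), (0, 2), (0, 3), (0, 4), (0, 5), (0, 6), (0, 7), (3, 0), (3, 1), (3, 2), (3, 3), (3, 4), (3, 5), (3, 6), (3, 7), (4, 0), (4, 1), (4, 2), (4, 3), (4, 4), (4, 5), (4, 6), (4, 7), (7, 0), (7, 1), (7, 2), (7, 3), (7, 4), (7, 5), (7, 6), (7, 7)]
Unfold 5 (reflect across v@8): 64 holes -> [(0, 0), (0, 1), (0, 2), (0, 3), (0, 4), (0, 5), (0, 6), (0, 7), (0, 8), (0, 9), (0, 10), (0, 11), (0, 12), (0, 13), (0, 14), (0, 15), (3, 0), (3, 1), (3, 2), (3, 3), (3, 4), (3, 5), (3, 6), (3, 7), (3, 8), (3, 9), (3, 10), (3, 11), (3, 12), (3, 13), (3, 14), (3, 15), (4, 0), (4, 1), (4, 2), (4, 3), (4, 4), (4, 5), (4, 6), (4, 7), (4, 8), (4, 9), (4, 10), (4, 11), (4, 12), (4, 13), (4, 14), (4, 15), (7, 0), (7, 1), (7, 2), (7, 3), (7, 4), (7, 5), (7, 6), (7, 7), (7, 8), (7, 9), (7, 10), (7, 11), (7, 12), (7, 13), (7, 14), (7, 15)]

Answer: 64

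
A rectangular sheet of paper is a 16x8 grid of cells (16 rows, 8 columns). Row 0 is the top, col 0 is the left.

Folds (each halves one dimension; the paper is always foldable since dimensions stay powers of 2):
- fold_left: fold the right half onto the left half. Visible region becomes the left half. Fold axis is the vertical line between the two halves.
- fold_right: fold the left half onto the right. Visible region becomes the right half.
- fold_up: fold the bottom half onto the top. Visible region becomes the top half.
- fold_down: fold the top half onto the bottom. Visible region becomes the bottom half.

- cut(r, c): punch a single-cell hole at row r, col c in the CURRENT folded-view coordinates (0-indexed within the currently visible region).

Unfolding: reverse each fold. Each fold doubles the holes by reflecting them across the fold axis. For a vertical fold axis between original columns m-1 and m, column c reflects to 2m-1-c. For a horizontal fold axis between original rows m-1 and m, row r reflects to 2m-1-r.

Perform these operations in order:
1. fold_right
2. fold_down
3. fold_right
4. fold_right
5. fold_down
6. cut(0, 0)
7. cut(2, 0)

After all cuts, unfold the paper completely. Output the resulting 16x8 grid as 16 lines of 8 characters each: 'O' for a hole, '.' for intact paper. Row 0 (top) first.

Answer: ........
OOOOOOOO
........
OOOOOOOO
OOOOOOOO
........
OOOOOOOO
........
........
OOOOOOOO
........
OOOOOOOO
OOOOOOOO
........
OOOOOOOO
........

Derivation:
Op 1 fold_right: fold axis v@4; visible region now rows[0,16) x cols[4,8) = 16x4
Op 2 fold_down: fold axis h@8; visible region now rows[8,16) x cols[4,8) = 8x4
Op 3 fold_right: fold axis v@6; visible region now rows[8,16) x cols[6,8) = 8x2
Op 4 fold_right: fold axis v@7; visible region now rows[8,16) x cols[7,8) = 8x1
Op 5 fold_down: fold axis h@12; visible region now rows[12,16) x cols[7,8) = 4x1
Op 6 cut(0, 0): punch at orig (12,7); cuts so far [(12, 7)]; region rows[12,16) x cols[7,8) = 4x1
Op 7 cut(2, 0): punch at orig (14,7); cuts so far [(12, 7), (14, 7)]; region rows[12,16) x cols[7,8) = 4x1
Unfold 1 (reflect across h@12): 4 holes -> [(9, 7), (11, 7), (12, 7), (14, 7)]
Unfold 2 (reflect across v@7): 8 holes -> [(9, 6), (9, 7), (11, 6), (11, 7), (12, 6), (12, 7), (14, 6), (14, 7)]
Unfold 3 (reflect across v@6): 16 holes -> [(9, 4), (9, 5), (9, 6), (9, 7), (11, 4), (11, 5), (11, 6), (11, 7), (12, 4), (12, 5), (12, 6), (12, 7), (14, 4), (14, 5), (14, 6), (14, 7)]
Unfold 4 (reflect across h@8): 32 holes -> [(1, 4), (1, 5), (1, 6), (1, 7), (3, 4), (3, 5), (3, 6), (3, 7), (4, 4), (4, 5), (4, 6), (4, 7), (6, 4), (6, 5), (6, 6), (6, 7), (9, 4), (9, 5), (9, 6), (9, 7), (11, 4), (11, 5), (11, 6), (11, 7), (12, 4), (12, 5), (12, 6), (12, 7), (14, 4), (14, 5), (14, 6), (14, 7)]
Unfold 5 (reflect across v@4): 64 holes -> [(1, 0), (1, 1), (1, 2), (1, 3), (1, 4), (1, 5), (1, 6), (1, 7), (3, 0), (3, 1), (3, 2), (3, 3), (3, 4), (3, 5), (3, 6), (3, 7), (4, 0), (4, 1), (4, 2), (4, 3), (4, 4), (4, 5), (4, 6), (4, 7), (6, 0), (6, 1), (6, 2), (6, 3), (6, 4), (6, 5), (6, 6), (6, 7), (9, 0), (9, 1), (9, 2), (9, 3), (9, 4), (9, 5), (9, 6), (9, 7), (11, 0), (11, 1), (11, 2), (11, 3), (11, 4), (11, 5), (11, 6), (11, 7), (12, 0), (12, 1), (12, 2), (12, 3), (12, 4), (12, 5), (12, 6), (12, 7), (14, 0), (14, 1), (14, 2), (14, 3), (14, 4), (14, 5), (14, 6), (14, 7)]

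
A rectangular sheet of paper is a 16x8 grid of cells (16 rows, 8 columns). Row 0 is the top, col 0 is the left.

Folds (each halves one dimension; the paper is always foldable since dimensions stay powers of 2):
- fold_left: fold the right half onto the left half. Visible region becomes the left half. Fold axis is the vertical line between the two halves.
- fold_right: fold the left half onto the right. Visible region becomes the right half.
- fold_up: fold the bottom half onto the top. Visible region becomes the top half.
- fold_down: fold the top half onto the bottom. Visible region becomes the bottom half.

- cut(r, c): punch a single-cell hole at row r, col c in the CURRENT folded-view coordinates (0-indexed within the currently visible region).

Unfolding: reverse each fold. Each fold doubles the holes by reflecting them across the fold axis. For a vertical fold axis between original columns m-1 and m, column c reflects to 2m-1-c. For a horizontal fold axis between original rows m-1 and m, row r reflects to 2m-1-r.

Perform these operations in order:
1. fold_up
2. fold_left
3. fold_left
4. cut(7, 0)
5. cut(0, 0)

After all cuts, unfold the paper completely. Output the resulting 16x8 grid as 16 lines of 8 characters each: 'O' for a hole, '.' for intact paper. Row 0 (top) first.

Answer: O..OO..O
........
........
........
........
........
........
O..OO..O
O..OO..O
........
........
........
........
........
........
O..OO..O

Derivation:
Op 1 fold_up: fold axis h@8; visible region now rows[0,8) x cols[0,8) = 8x8
Op 2 fold_left: fold axis v@4; visible region now rows[0,8) x cols[0,4) = 8x4
Op 3 fold_left: fold axis v@2; visible region now rows[0,8) x cols[0,2) = 8x2
Op 4 cut(7, 0): punch at orig (7,0); cuts so far [(7, 0)]; region rows[0,8) x cols[0,2) = 8x2
Op 5 cut(0, 0): punch at orig (0,0); cuts so far [(0, 0), (7, 0)]; region rows[0,8) x cols[0,2) = 8x2
Unfold 1 (reflect across v@2): 4 holes -> [(0, 0), (0, 3), (7, 0), (7, 3)]
Unfold 2 (reflect across v@4): 8 holes -> [(0, 0), (0, 3), (0, 4), (0, 7), (7, 0), (7, 3), (7, 4), (7, 7)]
Unfold 3 (reflect across h@8): 16 holes -> [(0, 0), (0, 3), (0, 4), (0, 7), (7, 0), (7, 3), (7, 4), (7, 7), (8, 0), (8, 3), (8, 4), (8, 7), (15, 0), (15, 3), (15, 4), (15, 7)]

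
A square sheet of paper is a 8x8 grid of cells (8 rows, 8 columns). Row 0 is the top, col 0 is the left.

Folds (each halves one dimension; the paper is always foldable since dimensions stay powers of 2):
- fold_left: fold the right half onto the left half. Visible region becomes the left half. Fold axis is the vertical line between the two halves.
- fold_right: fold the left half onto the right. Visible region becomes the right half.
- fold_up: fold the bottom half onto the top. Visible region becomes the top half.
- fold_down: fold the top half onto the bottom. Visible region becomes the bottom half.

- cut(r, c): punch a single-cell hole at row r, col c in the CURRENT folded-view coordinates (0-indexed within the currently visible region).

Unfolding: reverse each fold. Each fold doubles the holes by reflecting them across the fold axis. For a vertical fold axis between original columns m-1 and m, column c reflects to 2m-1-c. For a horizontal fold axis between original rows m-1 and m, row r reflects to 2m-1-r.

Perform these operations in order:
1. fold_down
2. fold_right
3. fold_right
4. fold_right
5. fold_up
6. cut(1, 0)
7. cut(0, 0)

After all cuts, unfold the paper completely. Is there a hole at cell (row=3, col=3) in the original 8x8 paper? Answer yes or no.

Answer: yes

Derivation:
Op 1 fold_down: fold axis h@4; visible region now rows[4,8) x cols[0,8) = 4x8
Op 2 fold_right: fold axis v@4; visible region now rows[4,8) x cols[4,8) = 4x4
Op 3 fold_right: fold axis v@6; visible region now rows[4,8) x cols[6,8) = 4x2
Op 4 fold_right: fold axis v@7; visible region now rows[4,8) x cols[7,8) = 4x1
Op 5 fold_up: fold axis h@6; visible region now rows[4,6) x cols[7,8) = 2x1
Op 6 cut(1, 0): punch at orig (5,7); cuts so far [(5, 7)]; region rows[4,6) x cols[7,8) = 2x1
Op 7 cut(0, 0): punch at orig (4,7); cuts so far [(4, 7), (5, 7)]; region rows[4,6) x cols[7,8) = 2x1
Unfold 1 (reflect across h@6): 4 holes -> [(4, 7), (5, 7), (6, 7), (7, 7)]
Unfold 2 (reflect across v@7): 8 holes -> [(4, 6), (4, 7), (5, 6), (5, 7), (6, 6), (6, 7), (7, 6), (7, 7)]
Unfold 3 (reflect across v@6): 16 holes -> [(4, 4), (4, 5), (4, 6), (4, 7), (5, 4), (5, 5), (5, 6), (5, 7), (6, 4), (6, 5), (6, 6), (6, 7), (7, 4), (7, 5), (7, 6), (7, 7)]
Unfold 4 (reflect across v@4): 32 holes -> [(4, 0), (4, 1), (4, 2), (4, 3), (4, 4), (4, 5), (4, 6), (4, 7), (5, 0), (5, 1), (5, 2), (5, 3), (5, 4), (5, 5), (5, 6), (5, 7), (6, 0), (6, 1), (6, 2), (6, 3), (6, 4), (6, 5), (6, 6), (6, 7), (7, 0), (7, 1), (7, 2), (7, 3), (7, 4), (7, 5), (7, 6), (7, 7)]
Unfold 5 (reflect across h@4): 64 holes -> [(0, 0), (0, 1), (0, 2), (0, 3), (0, 4), (0, 5), (0, 6), (0, 7), (1, 0), (1, 1), (1, 2), (1, 3), (1, 4), (1, 5), (1, 6), (1, 7), (2, 0), (2, 1), (2, 2), (2, 3), (2, 4), (2, 5), (2, 6), (2, 7), (3, 0), (3, 1), (3, 2), (3, 3), (3, 4), (3, 5), (3, 6), (3, 7), (4, 0), (4, 1), (4, 2), (4, 3), (4, 4), (4, 5), (4, 6), (4, 7), (5, 0), (5, 1), (5, 2), (5, 3), (5, 4), (5, 5), (5, 6), (5, 7), (6, 0), (6, 1), (6, 2), (6, 3), (6, 4), (6, 5), (6, 6), (6, 7), (7, 0), (7, 1), (7, 2), (7, 3), (7, 4), (7, 5), (7, 6), (7, 7)]
Holes: [(0, 0), (0, 1), (0, 2), (0, 3), (0, 4), (0, 5), (0, 6), (0, 7), (1, 0), (1, 1), (1, 2), (1, 3), (1, 4), (1, 5), (1, 6), (1, 7), (2, 0), (2, 1), (2, 2), (2, 3), (2, 4), (2, 5), (2, 6), (2, 7), (3, 0), (3, 1), (3, 2), (3, 3), (3, 4), (3, 5), (3, 6), (3, 7), (4, 0), (4, 1), (4, 2), (4, 3), (4, 4), (4, 5), (4, 6), (4, 7), (5, 0), (5, 1), (5, 2), (5, 3), (5, 4), (5, 5), (5, 6), (5, 7), (6, 0), (6, 1), (6, 2), (6, 3), (6, 4), (6, 5), (6, 6), (6, 7), (7, 0), (7, 1), (7, 2), (7, 3), (7, 4), (7, 5), (7, 6), (7, 7)]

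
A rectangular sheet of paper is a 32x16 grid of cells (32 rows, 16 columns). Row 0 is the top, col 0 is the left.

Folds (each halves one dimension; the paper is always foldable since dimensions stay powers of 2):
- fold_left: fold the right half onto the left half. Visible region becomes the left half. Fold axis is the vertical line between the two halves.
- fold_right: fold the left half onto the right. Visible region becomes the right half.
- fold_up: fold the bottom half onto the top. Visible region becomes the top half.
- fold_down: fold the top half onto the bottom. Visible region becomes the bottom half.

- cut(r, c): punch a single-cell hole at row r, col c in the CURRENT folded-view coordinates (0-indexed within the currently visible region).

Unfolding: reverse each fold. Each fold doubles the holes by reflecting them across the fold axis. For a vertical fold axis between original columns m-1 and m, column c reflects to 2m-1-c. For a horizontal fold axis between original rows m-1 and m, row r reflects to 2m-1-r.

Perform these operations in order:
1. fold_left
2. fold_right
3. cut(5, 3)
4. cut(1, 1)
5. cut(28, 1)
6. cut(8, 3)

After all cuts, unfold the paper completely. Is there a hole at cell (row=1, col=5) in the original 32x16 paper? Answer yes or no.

Op 1 fold_left: fold axis v@8; visible region now rows[0,32) x cols[0,8) = 32x8
Op 2 fold_right: fold axis v@4; visible region now rows[0,32) x cols[4,8) = 32x4
Op 3 cut(5, 3): punch at orig (5,7); cuts so far [(5, 7)]; region rows[0,32) x cols[4,8) = 32x4
Op 4 cut(1, 1): punch at orig (1,5); cuts so far [(1, 5), (5, 7)]; region rows[0,32) x cols[4,8) = 32x4
Op 5 cut(28, 1): punch at orig (28,5); cuts so far [(1, 5), (5, 7), (28, 5)]; region rows[0,32) x cols[4,8) = 32x4
Op 6 cut(8, 3): punch at orig (8,7); cuts so far [(1, 5), (5, 7), (8, 7), (28, 5)]; region rows[0,32) x cols[4,8) = 32x4
Unfold 1 (reflect across v@4): 8 holes -> [(1, 2), (1, 5), (5, 0), (5, 7), (8, 0), (8, 7), (28, 2), (28, 5)]
Unfold 2 (reflect across v@8): 16 holes -> [(1, 2), (1, 5), (1, 10), (1, 13), (5, 0), (5, 7), (5, 8), (5, 15), (8, 0), (8, 7), (8, 8), (8, 15), (28, 2), (28, 5), (28, 10), (28, 13)]
Holes: [(1, 2), (1, 5), (1, 10), (1, 13), (5, 0), (5, 7), (5, 8), (5, 15), (8, 0), (8, 7), (8, 8), (8, 15), (28, 2), (28, 5), (28, 10), (28, 13)]

Answer: yes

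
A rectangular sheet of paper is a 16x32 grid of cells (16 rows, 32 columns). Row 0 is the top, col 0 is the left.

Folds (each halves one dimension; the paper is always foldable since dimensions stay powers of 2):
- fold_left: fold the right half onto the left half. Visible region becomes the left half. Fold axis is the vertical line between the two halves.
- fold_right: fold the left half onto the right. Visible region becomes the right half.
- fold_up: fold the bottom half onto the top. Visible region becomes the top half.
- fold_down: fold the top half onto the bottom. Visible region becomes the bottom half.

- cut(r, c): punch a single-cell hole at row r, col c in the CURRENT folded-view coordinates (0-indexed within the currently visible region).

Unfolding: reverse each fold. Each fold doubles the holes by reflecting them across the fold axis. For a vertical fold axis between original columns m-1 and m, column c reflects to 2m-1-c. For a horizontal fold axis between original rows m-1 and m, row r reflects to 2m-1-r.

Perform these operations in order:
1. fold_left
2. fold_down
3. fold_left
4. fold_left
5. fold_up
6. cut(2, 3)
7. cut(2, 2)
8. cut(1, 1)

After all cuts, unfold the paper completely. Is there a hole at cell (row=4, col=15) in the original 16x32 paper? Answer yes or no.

Op 1 fold_left: fold axis v@16; visible region now rows[0,16) x cols[0,16) = 16x16
Op 2 fold_down: fold axis h@8; visible region now rows[8,16) x cols[0,16) = 8x16
Op 3 fold_left: fold axis v@8; visible region now rows[8,16) x cols[0,8) = 8x8
Op 4 fold_left: fold axis v@4; visible region now rows[8,16) x cols[0,4) = 8x4
Op 5 fold_up: fold axis h@12; visible region now rows[8,12) x cols[0,4) = 4x4
Op 6 cut(2, 3): punch at orig (10,3); cuts so far [(10, 3)]; region rows[8,12) x cols[0,4) = 4x4
Op 7 cut(2, 2): punch at orig (10,2); cuts so far [(10, 2), (10, 3)]; region rows[8,12) x cols[0,4) = 4x4
Op 8 cut(1, 1): punch at orig (9,1); cuts so far [(9, 1), (10, 2), (10, 3)]; region rows[8,12) x cols[0,4) = 4x4
Unfold 1 (reflect across h@12): 6 holes -> [(9, 1), (10, 2), (10, 3), (13, 2), (13, 3), (14, 1)]
Unfold 2 (reflect across v@4): 12 holes -> [(9, 1), (9, 6), (10, 2), (10, 3), (10, 4), (10, 5), (13, 2), (13, 3), (13, 4), (13, 5), (14, 1), (14, 6)]
Unfold 3 (reflect across v@8): 24 holes -> [(9, 1), (9, 6), (9, 9), (9, 14), (10, 2), (10, 3), (10, 4), (10, 5), (10, 10), (10, 11), (10, 12), (10, 13), (13, 2), (13, 3), (13, 4), (13, 5), (13, 10), (13, 11), (13, 12), (13, 13), (14, 1), (14, 6), (14, 9), (14, 14)]
Unfold 4 (reflect across h@8): 48 holes -> [(1, 1), (1, 6), (1, 9), (1, 14), (2, 2), (2, 3), (2, 4), (2, 5), (2, 10), (2, 11), (2, 12), (2, 13), (5, 2), (5, 3), (5, 4), (5, 5), (5, 10), (5, 11), (5, 12), (5, 13), (6, 1), (6, 6), (6, 9), (6, 14), (9, 1), (9, 6), (9, 9), (9, 14), (10, 2), (10, 3), (10, 4), (10, 5), (10, 10), (10, 11), (10, 12), (10, 13), (13, 2), (13, 3), (13, 4), (13, 5), (13, 10), (13, 11), (13, 12), (13, 13), (14, 1), (14, 6), (14, 9), (14, 14)]
Unfold 5 (reflect across v@16): 96 holes -> [(1, 1), (1, 6), (1, 9), (1, 14), (1, 17), (1, 22), (1, 25), (1, 30), (2, 2), (2, 3), (2, 4), (2, 5), (2, 10), (2, 11), (2, 12), (2, 13), (2, 18), (2, 19), (2, 20), (2, 21), (2, 26), (2, 27), (2, 28), (2, 29), (5, 2), (5, 3), (5, 4), (5, 5), (5, 10), (5, 11), (5, 12), (5, 13), (5, 18), (5, 19), (5, 20), (5, 21), (5, 26), (5, 27), (5, 28), (5, 29), (6, 1), (6, 6), (6, 9), (6, 14), (6, 17), (6, 22), (6, 25), (6, 30), (9, 1), (9, 6), (9, 9), (9, 14), (9, 17), (9, 22), (9, 25), (9, 30), (10, 2), (10, 3), (10, 4), (10, 5), (10, 10), (10, 11), (10, 12), (10, 13), (10, 18), (10, 19), (10, 20), (10, 21), (10, 26), (10, 27), (10, 28), (10, 29), (13, 2), (13, 3), (13, 4), (13, 5), (13, 10), (13, 11), (13, 12), (13, 13), (13, 18), (13, 19), (13, 20), (13, 21), (13, 26), (13, 27), (13, 28), (13, 29), (14, 1), (14, 6), (14, 9), (14, 14), (14, 17), (14, 22), (14, 25), (14, 30)]
Holes: [(1, 1), (1, 6), (1, 9), (1, 14), (1, 17), (1, 22), (1, 25), (1, 30), (2, 2), (2, 3), (2, 4), (2, 5), (2, 10), (2, 11), (2, 12), (2, 13), (2, 18), (2, 19), (2, 20), (2, 21), (2, 26), (2, 27), (2, 28), (2, 29), (5, 2), (5, 3), (5, 4), (5, 5), (5, 10), (5, 11), (5, 12), (5, 13), (5, 18), (5, 19), (5, 20), (5, 21), (5, 26), (5, 27), (5, 28), (5, 29), (6, 1), (6, 6), (6, 9), (6, 14), (6, 17), (6, 22), (6, 25), (6, 30), (9, 1), (9, 6), (9, 9), (9, 14), (9, 17), (9, 22), (9, 25), (9, 30), (10, 2), (10, 3), (10, 4), (10, 5), (10, 10), (10, 11), (10, 12), (10, 13), (10, 18), (10, 19), (10, 20), (10, 21), (10, 26), (10, 27), (10, 28), (10, 29), (13, 2), (13, 3), (13, 4), (13, 5), (13, 10), (13, 11), (13, 12), (13, 13), (13, 18), (13, 19), (13, 20), (13, 21), (13, 26), (13, 27), (13, 28), (13, 29), (14, 1), (14, 6), (14, 9), (14, 14), (14, 17), (14, 22), (14, 25), (14, 30)]

Answer: no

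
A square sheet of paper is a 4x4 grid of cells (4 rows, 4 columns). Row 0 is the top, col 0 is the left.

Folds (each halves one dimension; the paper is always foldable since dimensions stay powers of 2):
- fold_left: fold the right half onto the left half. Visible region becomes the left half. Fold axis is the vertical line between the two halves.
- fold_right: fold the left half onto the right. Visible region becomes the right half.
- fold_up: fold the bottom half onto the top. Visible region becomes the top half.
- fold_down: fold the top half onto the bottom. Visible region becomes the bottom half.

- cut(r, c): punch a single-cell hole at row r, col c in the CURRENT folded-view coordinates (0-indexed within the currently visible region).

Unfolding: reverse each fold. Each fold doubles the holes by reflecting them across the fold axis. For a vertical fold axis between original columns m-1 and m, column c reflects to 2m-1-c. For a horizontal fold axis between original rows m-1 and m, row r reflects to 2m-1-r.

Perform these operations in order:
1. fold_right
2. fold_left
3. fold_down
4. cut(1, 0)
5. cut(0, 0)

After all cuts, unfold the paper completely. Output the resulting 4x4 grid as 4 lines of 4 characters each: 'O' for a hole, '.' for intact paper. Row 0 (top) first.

Op 1 fold_right: fold axis v@2; visible region now rows[0,4) x cols[2,4) = 4x2
Op 2 fold_left: fold axis v@3; visible region now rows[0,4) x cols[2,3) = 4x1
Op 3 fold_down: fold axis h@2; visible region now rows[2,4) x cols[2,3) = 2x1
Op 4 cut(1, 0): punch at orig (3,2); cuts so far [(3, 2)]; region rows[2,4) x cols[2,3) = 2x1
Op 5 cut(0, 0): punch at orig (2,2); cuts so far [(2, 2), (3, 2)]; region rows[2,4) x cols[2,3) = 2x1
Unfold 1 (reflect across h@2): 4 holes -> [(0, 2), (1, 2), (2, 2), (3, 2)]
Unfold 2 (reflect across v@3): 8 holes -> [(0, 2), (0, 3), (1, 2), (1, 3), (2, 2), (2, 3), (3, 2), (3, 3)]
Unfold 3 (reflect across v@2): 16 holes -> [(0, 0), (0, 1), (0, 2), (0, 3), (1, 0), (1, 1), (1, 2), (1, 3), (2, 0), (2, 1), (2, 2), (2, 3), (3, 0), (3, 1), (3, 2), (3, 3)]

Answer: OOOO
OOOO
OOOO
OOOO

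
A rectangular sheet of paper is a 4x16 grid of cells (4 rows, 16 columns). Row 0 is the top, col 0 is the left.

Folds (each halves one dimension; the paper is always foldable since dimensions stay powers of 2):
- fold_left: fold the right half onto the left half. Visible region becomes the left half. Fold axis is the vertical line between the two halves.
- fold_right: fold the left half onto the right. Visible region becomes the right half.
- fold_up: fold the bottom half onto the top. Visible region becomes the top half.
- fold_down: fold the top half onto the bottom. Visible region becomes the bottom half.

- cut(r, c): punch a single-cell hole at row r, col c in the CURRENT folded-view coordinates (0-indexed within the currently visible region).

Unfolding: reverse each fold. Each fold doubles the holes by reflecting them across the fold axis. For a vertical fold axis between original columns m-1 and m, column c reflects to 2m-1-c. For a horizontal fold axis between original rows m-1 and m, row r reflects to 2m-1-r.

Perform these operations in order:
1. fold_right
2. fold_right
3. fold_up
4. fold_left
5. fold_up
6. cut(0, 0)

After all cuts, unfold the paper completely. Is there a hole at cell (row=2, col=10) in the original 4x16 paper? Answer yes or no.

Answer: no

Derivation:
Op 1 fold_right: fold axis v@8; visible region now rows[0,4) x cols[8,16) = 4x8
Op 2 fold_right: fold axis v@12; visible region now rows[0,4) x cols[12,16) = 4x4
Op 3 fold_up: fold axis h@2; visible region now rows[0,2) x cols[12,16) = 2x4
Op 4 fold_left: fold axis v@14; visible region now rows[0,2) x cols[12,14) = 2x2
Op 5 fold_up: fold axis h@1; visible region now rows[0,1) x cols[12,14) = 1x2
Op 6 cut(0, 0): punch at orig (0,12); cuts so far [(0, 12)]; region rows[0,1) x cols[12,14) = 1x2
Unfold 1 (reflect across h@1): 2 holes -> [(0, 12), (1, 12)]
Unfold 2 (reflect across v@14): 4 holes -> [(0, 12), (0, 15), (1, 12), (1, 15)]
Unfold 3 (reflect across h@2): 8 holes -> [(0, 12), (0, 15), (1, 12), (1, 15), (2, 12), (2, 15), (3, 12), (3, 15)]
Unfold 4 (reflect across v@12): 16 holes -> [(0, 8), (0, 11), (0, 12), (0, 15), (1, 8), (1, 11), (1, 12), (1, 15), (2, 8), (2, 11), (2, 12), (2, 15), (3, 8), (3, 11), (3, 12), (3, 15)]
Unfold 5 (reflect across v@8): 32 holes -> [(0, 0), (0, 3), (0, 4), (0, 7), (0, 8), (0, 11), (0, 12), (0, 15), (1, 0), (1, 3), (1, 4), (1, 7), (1, 8), (1, 11), (1, 12), (1, 15), (2, 0), (2, 3), (2, 4), (2, 7), (2, 8), (2, 11), (2, 12), (2, 15), (3, 0), (3, 3), (3, 4), (3, 7), (3, 8), (3, 11), (3, 12), (3, 15)]
Holes: [(0, 0), (0, 3), (0, 4), (0, 7), (0, 8), (0, 11), (0, 12), (0, 15), (1, 0), (1, 3), (1, 4), (1, 7), (1, 8), (1, 11), (1, 12), (1, 15), (2, 0), (2, 3), (2, 4), (2, 7), (2, 8), (2, 11), (2, 12), (2, 15), (3, 0), (3, 3), (3, 4), (3, 7), (3, 8), (3, 11), (3, 12), (3, 15)]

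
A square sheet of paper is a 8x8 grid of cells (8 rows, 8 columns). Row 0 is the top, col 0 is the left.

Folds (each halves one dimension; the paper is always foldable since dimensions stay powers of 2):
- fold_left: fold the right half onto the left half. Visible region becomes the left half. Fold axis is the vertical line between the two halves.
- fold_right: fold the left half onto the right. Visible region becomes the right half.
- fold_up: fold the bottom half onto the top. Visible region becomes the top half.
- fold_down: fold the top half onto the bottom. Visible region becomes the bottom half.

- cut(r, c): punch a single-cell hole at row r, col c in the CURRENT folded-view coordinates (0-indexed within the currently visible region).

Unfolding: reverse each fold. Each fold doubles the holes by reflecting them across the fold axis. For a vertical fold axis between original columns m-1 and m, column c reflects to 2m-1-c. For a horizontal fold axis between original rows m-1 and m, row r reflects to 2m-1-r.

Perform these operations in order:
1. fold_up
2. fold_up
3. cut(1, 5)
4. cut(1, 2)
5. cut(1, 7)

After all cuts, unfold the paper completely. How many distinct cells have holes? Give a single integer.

Op 1 fold_up: fold axis h@4; visible region now rows[0,4) x cols[0,8) = 4x8
Op 2 fold_up: fold axis h@2; visible region now rows[0,2) x cols[0,8) = 2x8
Op 3 cut(1, 5): punch at orig (1,5); cuts so far [(1, 5)]; region rows[0,2) x cols[0,8) = 2x8
Op 4 cut(1, 2): punch at orig (1,2); cuts so far [(1, 2), (1, 5)]; region rows[0,2) x cols[0,8) = 2x8
Op 5 cut(1, 7): punch at orig (1,7); cuts so far [(1, 2), (1, 5), (1, 7)]; region rows[0,2) x cols[0,8) = 2x8
Unfold 1 (reflect across h@2): 6 holes -> [(1, 2), (1, 5), (1, 7), (2, 2), (2, 5), (2, 7)]
Unfold 2 (reflect across h@4): 12 holes -> [(1, 2), (1, 5), (1, 7), (2, 2), (2, 5), (2, 7), (5, 2), (5, 5), (5, 7), (6, 2), (6, 5), (6, 7)]

Answer: 12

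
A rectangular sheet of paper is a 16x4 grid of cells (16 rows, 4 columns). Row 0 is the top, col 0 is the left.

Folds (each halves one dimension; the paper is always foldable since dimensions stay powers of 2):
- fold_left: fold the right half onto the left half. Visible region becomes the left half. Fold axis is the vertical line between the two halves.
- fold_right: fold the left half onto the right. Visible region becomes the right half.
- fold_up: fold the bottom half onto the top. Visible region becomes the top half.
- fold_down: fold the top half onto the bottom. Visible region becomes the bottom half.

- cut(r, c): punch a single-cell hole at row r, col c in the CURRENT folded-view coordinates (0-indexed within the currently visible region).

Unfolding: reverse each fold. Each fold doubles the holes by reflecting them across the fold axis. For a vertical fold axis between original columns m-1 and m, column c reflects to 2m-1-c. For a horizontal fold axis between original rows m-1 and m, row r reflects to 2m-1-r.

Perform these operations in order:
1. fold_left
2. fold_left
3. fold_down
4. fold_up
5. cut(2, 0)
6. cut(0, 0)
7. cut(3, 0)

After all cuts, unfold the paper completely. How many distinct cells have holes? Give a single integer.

Answer: 48

Derivation:
Op 1 fold_left: fold axis v@2; visible region now rows[0,16) x cols[0,2) = 16x2
Op 2 fold_left: fold axis v@1; visible region now rows[0,16) x cols[0,1) = 16x1
Op 3 fold_down: fold axis h@8; visible region now rows[8,16) x cols[0,1) = 8x1
Op 4 fold_up: fold axis h@12; visible region now rows[8,12) x cols[0,1) = 4x1
Op 5 cut(2, 0): punch at orig (10,0); cuts so far [(10, 0)]; region rows[8,12) x cols[0,1) = 4x1
Op 6 cut(0, 0): punch at orig (8,0); cuts so far [(8, 0), (10, 0)]; region rows[8,12) x cols[0,1) = 4x1
Op 7 cut(3, 0): punch at orig (11,0); cuts so far [(8, 0), (10, 0), (11, 0)]; region rows[8,12) x cols[0,1) = 4x1
Unfold 1 (reflect across h@12): 6 holes -> [(8, 0), (10, 0), (11, 0), (12, 0), (13, 0), (15, 0)]
Unfold 2 (reflect across h@8): 12 holes -> [(0, 0), (2, 0), (3, 0), (4, 0), (5, 0), (7, 0), (8, 0), (10, 0), (11, 0), (12, 0), (13, 0), (15, 0)]
Unfold 3 (reflect across v@1): 24 holes -> [(0, 0), (0, 1), (2, 0), (2, 1), (3, 0), (3, 1), (4, 0), (4, 1), (5, 0), (5, 1), (7, 0), (7, 1), (8, 0), (8, 1), (10, 0), (10, 1), (11, 0), (11, 1), (12, 0), (12, 1), (13, 0), (13, 1), (15, 0), (15, 1)]
Unfold 4 (reflect across v@2): 48 holes -> [(0, 0), (0, 1), (0, 2), (0, 3), (2, 0), (2, 1), (2, 2), (2, 3), (3, 0), (3, 1), (3, 2), (3, 3), (4, 0), (4, 1), (4, 2), (4, 3), (5, 0), (5, 1), (5, 2), (5, 3), (7, 0), (7, 1), (7, 2), (7, 3), (8, 0), (8, 1), (8, 2), (8, 3), (10, 0), (10, 1), (10, 2), (10, 3), (11, 0), (11, 1), (11, 2), (11, 3), (12, 0), (12, 1), (12, 2), (12, 3), (13, 0), (13, 1), (13, 2), (13, 3), (15, 0), (15, 1), (15, 2), (15, 3)]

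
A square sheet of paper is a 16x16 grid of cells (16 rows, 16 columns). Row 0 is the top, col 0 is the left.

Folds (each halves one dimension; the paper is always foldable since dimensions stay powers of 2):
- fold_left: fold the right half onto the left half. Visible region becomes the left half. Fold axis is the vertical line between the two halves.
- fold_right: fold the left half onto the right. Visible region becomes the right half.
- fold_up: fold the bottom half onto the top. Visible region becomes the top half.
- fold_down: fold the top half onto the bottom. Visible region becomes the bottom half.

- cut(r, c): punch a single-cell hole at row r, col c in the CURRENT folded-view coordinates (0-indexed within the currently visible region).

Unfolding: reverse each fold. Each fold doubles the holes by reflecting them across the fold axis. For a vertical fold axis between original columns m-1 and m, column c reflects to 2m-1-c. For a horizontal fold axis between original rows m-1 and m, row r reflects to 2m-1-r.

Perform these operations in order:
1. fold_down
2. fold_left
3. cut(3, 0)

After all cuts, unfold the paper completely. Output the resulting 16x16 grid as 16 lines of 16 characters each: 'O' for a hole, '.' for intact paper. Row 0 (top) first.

Answer: ................
................
................
................
O..............O
................
................
................
................
................
................
O..............O
................
................
................
................

Derivation:
Op 1 fold_down: fold axis h@8; visible region now rows[8,16) x cols[0,16) = 8x16
Op 2 fold_left: fold axis v@8; visible region now rows[8,16) x cols[0,8) = 8x8
Op 3 cut(3, 0): punch at orig (11,0); cuts so far [(11, 0)]; region rows[8,16) x cols[0,8) = 8x8
Unfold 1 (reflect across v@8): 2 holes -> [(11, 0), (11, 15)]
Unfold 2 (reflect across h@8): 4 holes -> [(4, 0), (4, 15), (11, 0), (11, 15)]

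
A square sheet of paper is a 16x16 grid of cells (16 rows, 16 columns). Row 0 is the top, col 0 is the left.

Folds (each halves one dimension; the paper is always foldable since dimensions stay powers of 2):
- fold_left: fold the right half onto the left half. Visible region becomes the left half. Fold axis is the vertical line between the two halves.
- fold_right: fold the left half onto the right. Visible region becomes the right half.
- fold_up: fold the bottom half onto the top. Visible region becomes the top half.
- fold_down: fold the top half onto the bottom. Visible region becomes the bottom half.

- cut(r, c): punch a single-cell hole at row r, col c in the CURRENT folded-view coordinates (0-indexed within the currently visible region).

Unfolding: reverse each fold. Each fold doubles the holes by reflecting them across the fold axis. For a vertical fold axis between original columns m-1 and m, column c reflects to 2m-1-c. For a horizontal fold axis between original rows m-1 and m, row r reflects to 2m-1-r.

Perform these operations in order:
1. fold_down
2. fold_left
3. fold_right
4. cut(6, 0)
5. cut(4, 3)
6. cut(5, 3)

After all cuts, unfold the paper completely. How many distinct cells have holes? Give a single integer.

Answer: 24

Derivation:
Op 1 fold_down: fold axis h@8; visible region now rows[8,16) x cols[0,16) = 8x16
Op 2 fold_left: fold axis v@8; visible region now rows[8,16) x cols[0,8) = 8x8
Op 3 fold_right: fold axis v@4; visible region now rows[8,16) x cols[4,8) = 8x4
Op 4 cut(6, 0): punch at orig (14,4); cuts so far [(14, 4)]; region rows[8,16) x cols[4,8) = 8x4
Op 5 cut(4, 3): punch at orig (12,7); cuts so far [(12, 7), (14, 4)]; region rows[8,16) x cols[4,8) = 8x4
Op 6 cut(5, 3): punch at orig (13,7); cuts so far [(12, 7), (13, 7), (14, 4)]; region rows[8,16) x cols[4,8) = 8x4
Unfold 1 (reflect across v@4): 6 holes -> [(12, 0), (12, 7), (13, 0), (13, 7), (14, 3), (14, 4)]
Unfold 2 (reflect across v@8): 12 holes -> [(12, 0), (12, 7), (12, 8), (12, 15), (13, 0), (13, 7), (13, 8), (13, 15), (14, 3), (14, 4), (14, 11), (14, 12)]
Unfold 3 (reflect across h@8): 24 holes -> [(1, 3), (1, 4), (1, 11), (1, 12), (2, 0), (2, 7), (2, 8), (2, 15), (3, 0), (3, 7), (3, 8), (3, 15), (12, 0), (12, 7), (12, 8), (12, 15), (13, 0), (13, 7), (13, 8), (13, 15), (14, 3), (14, 4), (14, 11), (14, 12)]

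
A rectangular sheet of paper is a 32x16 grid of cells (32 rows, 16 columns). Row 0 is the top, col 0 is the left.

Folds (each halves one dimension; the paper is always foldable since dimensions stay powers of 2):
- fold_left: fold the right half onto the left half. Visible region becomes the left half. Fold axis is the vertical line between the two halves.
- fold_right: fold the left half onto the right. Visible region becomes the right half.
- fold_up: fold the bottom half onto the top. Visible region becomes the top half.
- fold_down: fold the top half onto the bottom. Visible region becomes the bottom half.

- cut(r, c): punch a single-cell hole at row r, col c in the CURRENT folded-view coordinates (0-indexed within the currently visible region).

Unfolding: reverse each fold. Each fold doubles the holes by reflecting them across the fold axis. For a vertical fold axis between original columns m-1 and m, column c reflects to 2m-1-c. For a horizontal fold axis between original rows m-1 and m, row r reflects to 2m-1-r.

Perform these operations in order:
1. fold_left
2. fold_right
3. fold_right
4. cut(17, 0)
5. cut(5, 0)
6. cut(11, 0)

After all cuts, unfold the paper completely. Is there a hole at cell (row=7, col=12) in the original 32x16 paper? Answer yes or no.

Op 1 fold_left: fold axis v@8; visible region now rows[0,32) x cols[0,8) = 32x8
Op 2 fold_right: fold axis v@4; visible region now rows[0,32) x cols[4,8) = 32x4
Op 3 fold_right: fold axis v@6; visible region now rows[0,32) x cols[6,8) = 32x2
Op 4 cut(17, 0): punch at orig (17,6); cuts so far [(17, 6)]; region rows[0,32) x cols[6,8) = 32x2
Op 5 cut(5, 0): punch at orig (5,6); cuts so far [(5, 6), (17, 6)]; region rows[0,32) x cols[6,8) = 32x2
Op 6 cut(11, 0): punch at orig (11,6); cuts so far [(5, 6), (11, 6), (17, 6)]; region rows[0,32) x cols[6,8) = 32x2
Unfold 1 (reflect across v@6): 6 holes -> [(5, 5), (5, 6), (11, 5), (11, 6), (17, 5), (17, 6)]
Unfold 2 (reflect across v@4): 12 holes -> [(5, 1), (5, 2), (5, 5), (5, 6), (11, 1), (11, 2), (11, 5), (11, 6), (17, 1), (17, 2), (17, 5), (17, 6)]
Unfold 3 (reflect across v@8): 24 holes -> [(5, 1), (5, 2), (5, 5), (5, 6), (5, 9), (5, 10), (5, 13), (5, 14), (11, 1), (11, 2), (11, 5), (11, 6), (11, 9), (11, 10), (11, 13), (11, 14), (17, 1), (17, 2), (17, 5), (17, 6), (17, 9), (17, 10), (17, 13), (17, 14)]
Holes: [(5, 1), (5, 2), (5, 5), (5, 6), (5, 9), (5, 10), (5, 13), (5, 14), (11, 1), (11, 2), (11, 5), (11, 6), (11, 9), (11, 10), (11, 13), (11, 14), (17, 1), (17, 2), (17, 5), (17, 6), (17, 9), (17, 10), (17, 13), (17, 14)]

Answer: no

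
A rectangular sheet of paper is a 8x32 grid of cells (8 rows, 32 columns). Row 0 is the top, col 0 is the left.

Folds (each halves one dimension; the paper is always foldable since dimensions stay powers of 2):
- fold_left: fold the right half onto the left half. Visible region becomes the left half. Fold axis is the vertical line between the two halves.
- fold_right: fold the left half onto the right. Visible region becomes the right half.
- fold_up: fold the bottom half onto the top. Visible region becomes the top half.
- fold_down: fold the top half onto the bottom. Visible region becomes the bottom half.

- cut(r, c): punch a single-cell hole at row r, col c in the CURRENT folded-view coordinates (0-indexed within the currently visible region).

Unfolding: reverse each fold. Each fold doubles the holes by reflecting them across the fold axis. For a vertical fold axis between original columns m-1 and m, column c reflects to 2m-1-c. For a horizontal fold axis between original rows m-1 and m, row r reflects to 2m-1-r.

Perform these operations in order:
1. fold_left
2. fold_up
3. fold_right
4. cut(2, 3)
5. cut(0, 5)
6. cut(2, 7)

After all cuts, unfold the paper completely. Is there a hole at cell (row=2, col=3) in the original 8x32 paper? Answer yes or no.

Answer: no

Derivation:
Op 1 fold_left: fold axis v@16; visible region now rows[0,8) x cols[0,16) = 8x16
Op 2 fold_up: fold axis h@4; visible region now rows[0,4) x cols[0,16) = 4x16
Op 3 fold_right: fold axis v@8; visible region now rows[0,4) x cols[8,16) = 4x8
Op 4 cut(2, 3): punch at orig (2,11); cuts so far [(2, 11)]; region rows[0,4) x cols[8,16) = 4x8
Op 5 cut(0, 5): punch at orig (0,13); cuts so far [(0, 13), (2, 11)]; region rows[0,4) x cols[8,16) = 4x8
Op 6 cut(2, 7): punch at orig (2,15); cuts so far [(0, 13), (2, 11), (2, 15)]; region rows[0,4) x cols[8,16) = 4x8
Unfold 1 (reflect across v@8): 6 holes -> [(0, 2), (0, 13), (2, 0), (2, 4), (2, 11), (2, 15)]
Unfold 2 (reflect across h@4): 12 holes -> [(0, 2), (0, 13), (2, 0), (2, 4), (2, 11), (2, 15), (5, 0), (5, 4), (5, 11), (5, 15), (7, 2), (7, 13)]
Unfold 3 (reflect across v@16): 24 holes -> [(0, 2), (0, 13), (0, 18), (0, 29), (2, 0), (2, 4), (2, 11), (2, 15), (2, 16), (2, 20), (2, 27), (2, 31), (5, 0), (5, 4), (5, 11), (5, 15), (5, 16), (5, 20), (5, 27), (5, 31), (7, 2), (7, 13), (7, 18), (7, 29)]
Holes: [(0, 2), (0, 13), (0, 18), (0, 29), (2, 0), (2, 4), (2, 11), (2, 15), (2, 16), (2, 20), (2, 27), (2, 31), (5, 0), (5, 4), (5, 11), (5, 15), (5, 16), (5, 20), (5, 27), (5, 31), (7, 2), (7, 13), (7, 18), (7, 29)]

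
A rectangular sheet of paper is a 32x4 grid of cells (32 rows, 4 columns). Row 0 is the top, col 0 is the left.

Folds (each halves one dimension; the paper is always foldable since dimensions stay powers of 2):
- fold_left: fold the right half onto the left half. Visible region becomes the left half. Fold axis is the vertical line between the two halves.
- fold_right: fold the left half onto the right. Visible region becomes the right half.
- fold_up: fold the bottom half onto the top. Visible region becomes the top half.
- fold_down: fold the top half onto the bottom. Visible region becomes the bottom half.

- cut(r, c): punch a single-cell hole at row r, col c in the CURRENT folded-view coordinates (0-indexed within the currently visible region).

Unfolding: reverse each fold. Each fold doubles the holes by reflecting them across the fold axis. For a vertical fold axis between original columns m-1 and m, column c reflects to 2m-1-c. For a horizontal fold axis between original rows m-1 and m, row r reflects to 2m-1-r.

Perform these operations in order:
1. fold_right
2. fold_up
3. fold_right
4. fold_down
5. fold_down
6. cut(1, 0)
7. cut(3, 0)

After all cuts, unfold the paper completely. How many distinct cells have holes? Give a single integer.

Answer: 64

Derivation:
Op 1 fold_right: fold axis v@2; visible region now rows[0,32) x cols[2,4) = 32x2
Op 2 fold_up: fold axis h@16; visible region now rows[0,16) x cols[2,4) = 16x2
Op 3 fold_right: fold axis v@3; visible region now rows[0,16) x cols[3,4) = 16x1
Op 4 fold_down: fold axis h@8; visible region now rows[8,16) x cols[3,4) = 8x1
Op 5 fold_down: fold axis h@12; visible region now rows[12,16) x cols[3,4) = 4x1
Op 6 cut(1, 0): punch at orig (13,3); cuts so far [(13, 3)]; region rows[12,16) x cols[3,4) = 4x1
Op 7 cut(3, 0): punch at orig (15,3); cuts so far [(13, 3), (15, 3)]; region rows[12,16) x cols[3,4) = 4x1
Unfold 1 (reflect across h@12): 4 holes -> [(8, 3), (10, 3), (13, 3), (15, 3)]
Unfold 2 (reflect across h@8): 8 holes -> [(0, 3), (2, 3), (5, 3), (7, 3), (8, 3), (10, 3), (13, 3), (15, 3)]
Unfold 3 (reflect across v@3): 16 holes -> [(0, 2), (0, 3), (2, 2), (2, 3), (5, 2), (5, 3), (7, 2), (7, 3), (8, 2), (8, 3), (10, 2), (10, 3), (13, 2), (13, 3), (15, 2), (15, 3)]
Unfold 4 (reflect across h@16): 32 holes -> [(0, 2), (0, 3), (2, 2), (2, 3), (5, 2), (5, 3), (7, 2), (7, 3), (8, 2), (8, 3), (10, 2), (10, 3), (13, 2), (13, 3), (15, 2), (15, 3), (16, 2), (16, 3), (18, 2), (18, 3), (21, 2), (21, 3), (23, 2), (23, 3), (24, 2), (24, 3), (26, 2), (26, 3), (29, 2), (29, 3), (31, 2), (31, 3)]
Unfold 5 (reflect across v@2): 64 holes -> [(0, 0), (0, 1), (0, 2), (0, 3), (2, 0), (2, 1), (2, 2), (2, 3), (5, 0), (5, 1), (5, 2), (5, 3), (7, 0), (7, 1), (7, 2), (7, 3), (8, 0), (8, 1), (8, 2), (8, 3), (10, 0), (10, 1), (10, 2), (10, 3), (13, 0), (13, 1), (13, 2), (13, 3), (15, 0), (15, 1), (15, 2), (15, 3), (16, 0), (16, 1), (16, 2), (16, 3), (18, 0), (18, 1), (18, 2), (18, 3), (21, 0), (21, 1), (21, 2), (21, 3), (23, 0), (23, 1), (23, 2), (23, 3), (24, 0), (24, 1), (24, 2), (24, 3), (26, 0), (26, 1), (26, 2), (26, 3), (29, 0), (29, 1), (29, 2), (29, 3), (31, 0), (31, 1), (31, 2), (31, 3)]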